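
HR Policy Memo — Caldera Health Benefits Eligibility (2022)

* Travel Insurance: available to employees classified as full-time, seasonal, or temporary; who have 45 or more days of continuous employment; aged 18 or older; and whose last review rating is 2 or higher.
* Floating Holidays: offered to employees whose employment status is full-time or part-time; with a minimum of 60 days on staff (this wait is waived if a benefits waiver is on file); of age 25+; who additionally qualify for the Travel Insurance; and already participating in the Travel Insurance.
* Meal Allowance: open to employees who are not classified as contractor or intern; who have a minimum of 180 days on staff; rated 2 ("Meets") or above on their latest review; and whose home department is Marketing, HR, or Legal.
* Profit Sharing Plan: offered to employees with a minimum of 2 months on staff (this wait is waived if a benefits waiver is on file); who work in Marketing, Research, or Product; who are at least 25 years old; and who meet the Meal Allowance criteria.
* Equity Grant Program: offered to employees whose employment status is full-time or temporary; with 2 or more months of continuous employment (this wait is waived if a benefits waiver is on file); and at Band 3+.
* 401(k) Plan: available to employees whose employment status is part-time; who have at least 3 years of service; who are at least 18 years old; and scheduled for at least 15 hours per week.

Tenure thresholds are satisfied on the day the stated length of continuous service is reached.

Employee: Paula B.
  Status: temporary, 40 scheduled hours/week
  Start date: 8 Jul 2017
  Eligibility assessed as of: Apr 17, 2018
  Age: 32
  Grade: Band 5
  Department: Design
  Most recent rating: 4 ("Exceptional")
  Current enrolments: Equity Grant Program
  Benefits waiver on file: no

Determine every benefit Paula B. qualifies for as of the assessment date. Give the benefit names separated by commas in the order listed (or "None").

Travel Insurance, Equity Grant Program

Service from 8 Jul 2017 to Apr 17, 2018: 283 days.
Travel Insurance — status temporary ✓; service 283 days ≥ 45 days ✓; age 32 ≥ 18 ✓; rating 4 ≥ 2 ✓ → eligible.
Floating Holidays — status temporary ✗ (requires full-time or part-time) → not eligible.
Meal Allowance — status temporary ✓ (not excluded); service 283 days ≥ 180 days ✓; rating 4 ≥ 2 ✓; dept Design ✗ → not eligible.
Profit Sharing Plan — no waiver, service 283 days ≥ 2 months (≈60 days) ✓; dept Design ✗ → not eligible.
Equity Grant Program — status temporary ✓; no waiver, service 283 days ≥ 2 months (≈60 days) ✓; grade Band 5 ≥ Band 3 ✓ → eligible.
401(k) Plan — status temporary ✗ (requires part-time) → not eligible.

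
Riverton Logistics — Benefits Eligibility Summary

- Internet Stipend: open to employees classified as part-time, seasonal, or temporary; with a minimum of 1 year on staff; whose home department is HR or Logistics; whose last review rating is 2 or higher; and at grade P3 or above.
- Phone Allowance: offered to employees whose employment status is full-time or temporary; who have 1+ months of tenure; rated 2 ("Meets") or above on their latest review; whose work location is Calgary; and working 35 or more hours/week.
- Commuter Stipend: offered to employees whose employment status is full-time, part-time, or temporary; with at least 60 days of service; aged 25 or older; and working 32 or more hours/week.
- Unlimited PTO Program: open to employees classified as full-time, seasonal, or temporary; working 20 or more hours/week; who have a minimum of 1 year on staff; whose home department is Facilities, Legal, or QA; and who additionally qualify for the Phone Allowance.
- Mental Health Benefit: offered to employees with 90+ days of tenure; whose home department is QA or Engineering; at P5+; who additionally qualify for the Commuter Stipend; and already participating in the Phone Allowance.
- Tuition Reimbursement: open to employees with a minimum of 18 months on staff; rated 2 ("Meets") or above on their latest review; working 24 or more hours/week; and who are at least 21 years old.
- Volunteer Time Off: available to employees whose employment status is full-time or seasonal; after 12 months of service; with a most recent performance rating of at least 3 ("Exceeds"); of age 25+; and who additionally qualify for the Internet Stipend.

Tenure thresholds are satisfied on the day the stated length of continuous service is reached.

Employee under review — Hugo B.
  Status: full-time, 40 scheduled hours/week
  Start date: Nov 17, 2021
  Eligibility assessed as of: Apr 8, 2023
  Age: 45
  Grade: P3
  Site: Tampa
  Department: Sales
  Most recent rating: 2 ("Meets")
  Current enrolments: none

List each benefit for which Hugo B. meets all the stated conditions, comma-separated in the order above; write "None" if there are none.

Service from Nov 17, 2021 to Apr 8, 2023: 507 days.
Internet Stipend — status full-time ✗ (requires part-time, seasonal, or temporary) → not eligible.
Phone Allowance — status full-time ✓; service 507 days ≥ 1 month (≈30 days) ✓; rating 2 ≥ 2 ✓; site Tampa ✗ (not Calgary) → not eligible.
Commuter Stipend — status full-time ✓; service 507 days ≥ 60 days ✓; age 45 ≥ 25 ✓; 40 hrs/wk ≥ 32 ✓ → eligible.
Unlimited PTO Program — status full-time ✓; 40 hrs/wk ≥ 20 ✓; service 507 days ≥ 1 year (≈365 days) ✓; dept Sales ✗ → not eligible.
Mental Health Benefit — service 507 days ≥ 90 days ✓; dept Sales ✗ → not eligible.
Tuition Reimbursement — service 507 days < 18 months (≈540 days) ✗ → not eligible.
Volunteer Time Off — status full-time ✓; service 507 days ≥ 12 months (≈360 days) ✓; rating 2 < 3 ✗ → not eligible.

Commuter Stipend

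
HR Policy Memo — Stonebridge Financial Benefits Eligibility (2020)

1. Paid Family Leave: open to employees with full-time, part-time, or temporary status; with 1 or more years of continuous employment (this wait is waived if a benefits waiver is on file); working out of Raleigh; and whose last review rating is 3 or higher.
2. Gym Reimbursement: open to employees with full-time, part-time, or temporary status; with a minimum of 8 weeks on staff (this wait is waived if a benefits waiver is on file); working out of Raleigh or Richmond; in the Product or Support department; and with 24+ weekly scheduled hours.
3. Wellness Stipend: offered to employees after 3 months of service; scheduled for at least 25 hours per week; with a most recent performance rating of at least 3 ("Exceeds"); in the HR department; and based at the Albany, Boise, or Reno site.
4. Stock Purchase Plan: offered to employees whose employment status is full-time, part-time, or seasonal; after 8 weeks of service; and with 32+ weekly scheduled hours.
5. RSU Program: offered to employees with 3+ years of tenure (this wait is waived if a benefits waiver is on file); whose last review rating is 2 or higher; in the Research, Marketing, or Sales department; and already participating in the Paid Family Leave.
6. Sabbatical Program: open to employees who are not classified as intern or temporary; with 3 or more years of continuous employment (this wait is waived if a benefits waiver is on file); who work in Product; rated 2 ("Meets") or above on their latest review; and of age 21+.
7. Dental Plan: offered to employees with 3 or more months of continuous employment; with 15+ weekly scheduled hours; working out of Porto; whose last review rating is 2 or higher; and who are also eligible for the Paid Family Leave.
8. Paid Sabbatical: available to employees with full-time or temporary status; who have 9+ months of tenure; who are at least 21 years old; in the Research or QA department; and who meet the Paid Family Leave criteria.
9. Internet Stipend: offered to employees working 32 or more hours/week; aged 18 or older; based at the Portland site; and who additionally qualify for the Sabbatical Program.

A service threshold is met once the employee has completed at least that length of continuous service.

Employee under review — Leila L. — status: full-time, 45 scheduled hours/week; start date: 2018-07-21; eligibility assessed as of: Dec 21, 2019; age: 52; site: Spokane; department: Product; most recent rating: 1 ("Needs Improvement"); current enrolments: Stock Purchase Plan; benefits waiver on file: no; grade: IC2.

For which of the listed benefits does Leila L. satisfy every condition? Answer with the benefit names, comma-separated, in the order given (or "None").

Service from 2018-07-21 to Dec 21, 2019: 518 days.
Paid Family Leave — status full-time ✓; no waiver, service 518 days ≥ 1 year (≈365 days) ✓; site Spokane ✗ (not Raleigh) → not eligible.
Gym Reimbursement — status full-time ✓; no waiver, service 518 days ≥ 8 weeks (≈56 days) ✓; site Spokane ✗ (not Raleigh or Richmond) → not eligible.
Wellness Stipend — service 518 days ≥ 3 months (≈90 days) ✓; 45 hrs/wk ≥ 25 ✓; rating 1 < 3 ✗ → not eligible.
Stock Purchase Plan — status full-time ✓; service 518 days ≥ 8 weeks (≈56 days) ✓; 45 hrs/wk ≥ 32 ✓ → eligible.
RSU Program — no waiver, service 518 days < 3 years (≈1095 days) ✗ → not eligible.
Sabbatical Program — status full-time ✓ (not excluded); no waiver, service 518 days < 3 years (≈1095 days) ✗ → not eligible.
Dental Plan — service 518 days ≥ 3 months (≈90 days) ✓; 45 hrs/wk ≥ 15 ✓; site Spokane ✗ (not Porto) → not eligible.
Paid Sabbatical — status full-time ✓; service 518 days ≥ 9 months (≈270 days) ✓; age 52 ≥ 21 ✓; dept Product ✗ → not eligible.
Internet Stipend — 45 hrs/wk ≥ 32 ✓; age 52 ≥ 18 ✓; site Spokane ✗ (not Portland) → not eligible.

Stock Purchase Plan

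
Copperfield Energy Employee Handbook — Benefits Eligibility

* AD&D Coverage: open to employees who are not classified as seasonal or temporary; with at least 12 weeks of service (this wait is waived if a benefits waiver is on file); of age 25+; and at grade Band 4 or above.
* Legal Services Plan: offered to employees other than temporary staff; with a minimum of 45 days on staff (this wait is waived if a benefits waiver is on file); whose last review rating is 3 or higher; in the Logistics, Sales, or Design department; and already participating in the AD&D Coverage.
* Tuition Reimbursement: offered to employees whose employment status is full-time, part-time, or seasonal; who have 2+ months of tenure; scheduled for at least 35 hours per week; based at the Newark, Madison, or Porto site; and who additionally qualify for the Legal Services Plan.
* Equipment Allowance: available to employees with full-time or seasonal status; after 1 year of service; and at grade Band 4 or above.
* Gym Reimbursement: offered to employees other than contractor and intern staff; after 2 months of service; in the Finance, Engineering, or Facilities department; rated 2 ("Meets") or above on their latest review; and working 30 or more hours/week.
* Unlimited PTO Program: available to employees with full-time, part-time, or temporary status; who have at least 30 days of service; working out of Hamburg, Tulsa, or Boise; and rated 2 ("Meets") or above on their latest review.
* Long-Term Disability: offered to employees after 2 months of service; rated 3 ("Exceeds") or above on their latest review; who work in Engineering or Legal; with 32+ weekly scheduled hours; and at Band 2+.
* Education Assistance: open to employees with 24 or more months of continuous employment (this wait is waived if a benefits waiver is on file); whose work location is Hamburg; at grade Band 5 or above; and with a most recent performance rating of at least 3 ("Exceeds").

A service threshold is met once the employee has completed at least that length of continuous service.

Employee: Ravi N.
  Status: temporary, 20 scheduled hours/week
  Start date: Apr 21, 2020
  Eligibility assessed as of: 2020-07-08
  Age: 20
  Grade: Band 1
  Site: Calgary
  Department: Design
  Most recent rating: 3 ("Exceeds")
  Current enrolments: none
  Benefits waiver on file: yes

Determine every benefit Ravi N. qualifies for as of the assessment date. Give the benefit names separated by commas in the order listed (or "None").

None

Service from Apr 21, 2020 to 2020-07-08: 78 days.
AD&D Coverage — status temporary ✗ (excluded) → not eligible.
Legal Services Plan — status temporary ✗ (excluded) → not eligible.
Tuition Reimbursement — status temporary ✗ (requires full-time, part-time, or seasonal) → not eligible.
Equipment Allowance — status temporary ✗ (requires full-time or seasonal) → not eligible.
Gym Reimbursement — status temporary ✓ (not excluded); service 78 days ≥ 2 months (≈60 days) ✓; dept Design ✗ → not eligible.
Unlimited PTO Program — status temporary ✓; service 78 days ≥ 30 days ✓; site Calgary ✗ (not Hamburg, Tulsa, or Boise) → not eligible.
Long-Term Disability — service 78 days ≥ 2 months (≈60 days) ✓; rating 3 ≥ 3 ✓; dept Design ✗ → not eligible.
Education Assistance — benefits waiver on file ✓; site Calgary ✗ (not Hamburg) → not eligible.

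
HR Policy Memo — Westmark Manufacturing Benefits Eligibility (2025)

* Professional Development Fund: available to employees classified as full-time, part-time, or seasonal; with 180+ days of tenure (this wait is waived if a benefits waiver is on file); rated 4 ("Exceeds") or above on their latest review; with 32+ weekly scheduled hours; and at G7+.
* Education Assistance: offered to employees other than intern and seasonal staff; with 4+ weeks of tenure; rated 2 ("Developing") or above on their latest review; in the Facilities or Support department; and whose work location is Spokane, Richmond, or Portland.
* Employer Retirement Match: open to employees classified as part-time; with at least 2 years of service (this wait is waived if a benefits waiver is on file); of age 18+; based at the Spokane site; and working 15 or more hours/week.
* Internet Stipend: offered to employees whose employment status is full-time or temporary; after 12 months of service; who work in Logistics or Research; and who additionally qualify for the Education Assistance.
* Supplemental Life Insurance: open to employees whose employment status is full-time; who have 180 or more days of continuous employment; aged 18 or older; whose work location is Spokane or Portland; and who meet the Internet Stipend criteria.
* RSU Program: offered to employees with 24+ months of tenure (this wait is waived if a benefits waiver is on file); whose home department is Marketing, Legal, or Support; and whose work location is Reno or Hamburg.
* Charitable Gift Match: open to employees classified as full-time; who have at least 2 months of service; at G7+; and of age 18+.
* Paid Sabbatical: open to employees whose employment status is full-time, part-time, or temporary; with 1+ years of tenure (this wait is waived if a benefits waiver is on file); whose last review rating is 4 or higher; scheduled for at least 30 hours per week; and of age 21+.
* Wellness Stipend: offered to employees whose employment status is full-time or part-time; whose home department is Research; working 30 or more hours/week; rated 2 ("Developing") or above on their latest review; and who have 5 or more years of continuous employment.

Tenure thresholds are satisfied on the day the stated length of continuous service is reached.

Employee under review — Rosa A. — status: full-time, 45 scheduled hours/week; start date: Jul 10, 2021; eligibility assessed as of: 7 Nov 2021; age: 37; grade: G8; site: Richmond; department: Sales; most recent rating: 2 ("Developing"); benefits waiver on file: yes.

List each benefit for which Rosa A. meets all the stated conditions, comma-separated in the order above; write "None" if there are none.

Service from Jul 10, 2021 to 7 Nov 2021: 120 days.
Professional Development Fund — status full-time ✓; benefits waiver on file ✓; rating 2 < 4 ✗ → not eligible.
Education Assistance — status full-time ✓ (not excluded); service 120 days ≥ 4 weeks (≈28 days) ✓; rating 2 ≥ 2 ✓; dept Sales ✗ → not eligible.
Employer Retirement Match — status full-time ✗ (requires part-time) → not eligible.
Internet Stipend — status full-time ✓; service 120 days < 12 months (≈360 days) ✗ → not eligible.
Supplemental Life Insurance — status full-time ✓; service 120 days < 180 days ✗ → not eligible.
RSU Program — benefits waiver on file ✓; dept Sales ✗ → not eligible.
Charitable Gift Match — status full-time ✓; service 120 days ≥ 2 months (≈60 days) ✓; grade G8 ≥ G7 ✓; age 37 ≥ 18 ✓ → eligible.
Paid Sabbatical — status full-time ✓; benefits waiver on file ✓; rating 2 < 4 ✗ → not eligible.
Wellness Stipend — status full-time ✓; dept Sales ✗ → not eligible.

Charitable Gift Match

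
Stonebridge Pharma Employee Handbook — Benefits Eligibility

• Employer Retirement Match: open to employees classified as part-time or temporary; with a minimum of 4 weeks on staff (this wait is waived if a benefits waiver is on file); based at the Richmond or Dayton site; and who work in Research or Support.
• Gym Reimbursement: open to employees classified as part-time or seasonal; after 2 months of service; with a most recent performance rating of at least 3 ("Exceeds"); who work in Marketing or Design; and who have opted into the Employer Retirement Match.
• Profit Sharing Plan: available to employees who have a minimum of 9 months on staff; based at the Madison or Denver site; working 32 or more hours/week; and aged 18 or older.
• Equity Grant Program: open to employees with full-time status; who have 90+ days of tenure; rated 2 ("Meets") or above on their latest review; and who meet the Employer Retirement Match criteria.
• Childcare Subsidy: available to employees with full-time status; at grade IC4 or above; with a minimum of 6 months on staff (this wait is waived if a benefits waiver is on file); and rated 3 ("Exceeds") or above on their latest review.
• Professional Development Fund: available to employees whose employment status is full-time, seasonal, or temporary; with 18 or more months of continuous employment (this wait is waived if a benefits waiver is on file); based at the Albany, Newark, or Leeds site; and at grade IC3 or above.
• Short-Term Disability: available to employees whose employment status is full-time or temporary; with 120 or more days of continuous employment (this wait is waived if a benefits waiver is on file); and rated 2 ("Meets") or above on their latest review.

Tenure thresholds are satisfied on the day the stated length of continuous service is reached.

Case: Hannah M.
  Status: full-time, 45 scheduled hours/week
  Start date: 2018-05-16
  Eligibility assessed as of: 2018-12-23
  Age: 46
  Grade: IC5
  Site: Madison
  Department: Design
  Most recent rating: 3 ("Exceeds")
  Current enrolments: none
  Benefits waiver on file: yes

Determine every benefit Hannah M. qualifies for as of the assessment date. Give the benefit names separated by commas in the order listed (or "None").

Childcare Subsidy, Short-Term Disability

Service from 2018-05-16 to 2018-12-23: 221 days.
Employer Retirement Match — status full-time ✗ (requires part-time or temporary) → not eligible.
Gym Reimbursement — status full-time ✗ (requires part-time or seasonal) → not eligible.
Profit Sharing Plan — service 221 days < 9 months (≈270 days) ✗ → not eligible.
Equity Grant Program — status full-time ✓; service 221 days ≥ 90 days ✓; rating 3 ≥ 2 ✓; not eligible for Employer Retirement Match ✗ → not eligible.
Childcare Subsidy — status full-time ✓; grade IC5 ≥ IC4 ✓; benefits waiver on file ✓; rating 3 ≥ 3 ✓ → eligible.
Professional Development Fund — status full-time ✓; benefits waiver on file ✓; site Madison ✗ (not Albany, Newark, or Leeds) → not eligible.
Short-Term Disability — status full-time ✓; benefits waiver on file ✓; rating 3 ≥ 2 ✓ → eligible.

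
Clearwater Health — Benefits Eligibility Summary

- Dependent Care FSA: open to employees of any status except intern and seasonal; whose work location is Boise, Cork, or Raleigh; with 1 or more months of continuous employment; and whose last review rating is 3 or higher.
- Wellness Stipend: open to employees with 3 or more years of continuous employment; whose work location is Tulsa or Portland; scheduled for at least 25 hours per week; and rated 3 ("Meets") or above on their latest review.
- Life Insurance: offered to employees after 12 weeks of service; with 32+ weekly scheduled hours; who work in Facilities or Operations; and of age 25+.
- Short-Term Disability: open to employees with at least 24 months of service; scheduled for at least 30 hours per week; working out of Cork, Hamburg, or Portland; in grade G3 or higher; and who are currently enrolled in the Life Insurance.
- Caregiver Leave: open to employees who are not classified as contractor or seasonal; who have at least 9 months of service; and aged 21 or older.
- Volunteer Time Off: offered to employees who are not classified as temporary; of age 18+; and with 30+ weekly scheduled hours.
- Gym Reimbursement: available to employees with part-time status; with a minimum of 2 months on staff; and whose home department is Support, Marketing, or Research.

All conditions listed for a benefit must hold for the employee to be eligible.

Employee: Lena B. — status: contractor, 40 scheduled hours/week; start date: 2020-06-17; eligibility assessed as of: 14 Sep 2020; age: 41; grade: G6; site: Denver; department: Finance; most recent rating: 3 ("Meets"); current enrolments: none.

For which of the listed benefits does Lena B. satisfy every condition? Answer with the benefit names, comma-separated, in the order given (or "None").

Service from 2020-06-17 to 14 Sep 2020: 89 days.
Dependent Care FSA — status contractor ✓ (not excluded); site Denver ✗ (not Boise, Cork, or Raleigh) → not eligible.
Wellness Stipend — service 89 days < 3 years (≈1095 days) ✗ → not eligible.
Life Insurance — service 89 days ≥ 12 weeks (≈84 days) ✓; 40 hrs/wk ≥ 32 ✓; dept Finance ✗ → not eligible.
Short-Term Disability — service 89 days < 24 months (≈720 days) ✗ → not eligible.
Caregiver Leave — status contractor ✗ (excluded) → not eligible.
Volunteer Time Off — status contractor ✓ (not excluded); age 41 ≥ 18 ✓; 40 hrs/wk ≥ 30 ✓ → eligible.
Gym Reimbursement — status contractor ✗ (requires part-time) → not eligible.

Volunteer Time Off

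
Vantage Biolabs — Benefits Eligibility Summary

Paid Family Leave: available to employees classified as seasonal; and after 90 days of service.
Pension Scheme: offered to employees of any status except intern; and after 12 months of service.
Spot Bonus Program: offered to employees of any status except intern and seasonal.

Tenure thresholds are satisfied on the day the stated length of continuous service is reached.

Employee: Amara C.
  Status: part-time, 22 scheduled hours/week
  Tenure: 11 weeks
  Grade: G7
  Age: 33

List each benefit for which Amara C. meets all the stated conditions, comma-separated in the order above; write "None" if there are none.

Spot Bonus Program

Paid Family Leave — status part-time ✗ (requires seasonal) → not eligible.
Pension Scheme — status part-time ✓ (not excluded); service 11 weeks < 12 months (≈360 days) ✗ → not eligible.
Spot Bonus Program — status part-time ✓ (not excluded) → eligible.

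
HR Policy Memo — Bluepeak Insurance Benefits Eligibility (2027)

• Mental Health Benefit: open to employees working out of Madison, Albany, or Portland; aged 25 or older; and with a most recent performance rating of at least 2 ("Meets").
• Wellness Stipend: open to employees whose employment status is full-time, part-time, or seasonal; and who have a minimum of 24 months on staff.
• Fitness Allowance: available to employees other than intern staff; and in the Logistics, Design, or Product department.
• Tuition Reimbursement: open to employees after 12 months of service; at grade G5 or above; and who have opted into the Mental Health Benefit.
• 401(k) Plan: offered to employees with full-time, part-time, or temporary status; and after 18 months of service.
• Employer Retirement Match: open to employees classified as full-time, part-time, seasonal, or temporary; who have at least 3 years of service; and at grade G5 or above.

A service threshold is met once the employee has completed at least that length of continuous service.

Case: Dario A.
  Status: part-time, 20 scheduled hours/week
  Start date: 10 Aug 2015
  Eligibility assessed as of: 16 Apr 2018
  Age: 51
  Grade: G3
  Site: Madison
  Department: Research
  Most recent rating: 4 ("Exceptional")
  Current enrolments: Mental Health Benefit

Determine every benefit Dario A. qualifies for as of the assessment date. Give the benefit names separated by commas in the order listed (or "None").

Mental Health Benefit, Wellness Stipend, 401(k) Plan

Service from 10 Aug 2015 to 16 Apr 2018: 980 days.
Mental Health Benefit — site Madison ✓; age 51 ≥ 25 ✓; rating 4 ≥ 2 ✓ → eligible.
Wellness Stipend — status part-time ✓; service 980 days ≥ 24 months (≈720 days) ✓ → eligible.
Fitness Allowance — status part-time ✓ (not excluded); dept Research ✗ → not eligible.
Tuition Reimbursement — service 980 days ≥ 12 months (≈360 days) ✓; grade G3 < G5 ✗ → not eligible.
401(k) Plan — status part-time ✓; service 980 days ≥ 18 months (≈540 days) ✓ → eligible.
Employer Retirement Match — status part-time ✓; service 980 days < 3 years (≈1095 days) ✗ → not eligible.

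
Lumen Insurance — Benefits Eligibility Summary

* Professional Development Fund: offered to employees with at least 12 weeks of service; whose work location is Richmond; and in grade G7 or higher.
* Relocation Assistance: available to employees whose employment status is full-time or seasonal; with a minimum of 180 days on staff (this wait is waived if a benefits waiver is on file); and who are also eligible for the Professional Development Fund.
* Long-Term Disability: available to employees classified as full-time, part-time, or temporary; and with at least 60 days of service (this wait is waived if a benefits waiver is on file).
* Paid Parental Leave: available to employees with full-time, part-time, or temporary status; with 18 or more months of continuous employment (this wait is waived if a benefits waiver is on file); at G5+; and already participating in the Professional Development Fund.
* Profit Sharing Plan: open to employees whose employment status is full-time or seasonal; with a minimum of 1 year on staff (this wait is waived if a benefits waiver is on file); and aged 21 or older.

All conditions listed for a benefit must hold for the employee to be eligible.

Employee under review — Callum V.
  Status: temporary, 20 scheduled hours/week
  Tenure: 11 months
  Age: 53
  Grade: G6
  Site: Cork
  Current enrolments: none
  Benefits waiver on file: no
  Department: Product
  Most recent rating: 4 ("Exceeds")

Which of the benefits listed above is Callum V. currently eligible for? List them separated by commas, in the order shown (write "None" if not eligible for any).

Long-Term Disability

Professional Development Fund — service 11 months ≥ 12 weeks (≈84 days) ✓; site Cork ✗ (not Richmond) → not eligible.
Relocation Assistance — status temporary ✗ (requires full-time or seasonal) → not eligible.
Long-Term Disability — status temporary ✓; no waiver, service 11 months ≥ 60 days ✓ → eligible.
Paid Parental Leave — status temporary ✓; no waiver, service 11 months < 18 months ✗ → not eligible.
Profit Sharing Plan — status temporary ✗ (requires full-time or seasonal) → not eligible.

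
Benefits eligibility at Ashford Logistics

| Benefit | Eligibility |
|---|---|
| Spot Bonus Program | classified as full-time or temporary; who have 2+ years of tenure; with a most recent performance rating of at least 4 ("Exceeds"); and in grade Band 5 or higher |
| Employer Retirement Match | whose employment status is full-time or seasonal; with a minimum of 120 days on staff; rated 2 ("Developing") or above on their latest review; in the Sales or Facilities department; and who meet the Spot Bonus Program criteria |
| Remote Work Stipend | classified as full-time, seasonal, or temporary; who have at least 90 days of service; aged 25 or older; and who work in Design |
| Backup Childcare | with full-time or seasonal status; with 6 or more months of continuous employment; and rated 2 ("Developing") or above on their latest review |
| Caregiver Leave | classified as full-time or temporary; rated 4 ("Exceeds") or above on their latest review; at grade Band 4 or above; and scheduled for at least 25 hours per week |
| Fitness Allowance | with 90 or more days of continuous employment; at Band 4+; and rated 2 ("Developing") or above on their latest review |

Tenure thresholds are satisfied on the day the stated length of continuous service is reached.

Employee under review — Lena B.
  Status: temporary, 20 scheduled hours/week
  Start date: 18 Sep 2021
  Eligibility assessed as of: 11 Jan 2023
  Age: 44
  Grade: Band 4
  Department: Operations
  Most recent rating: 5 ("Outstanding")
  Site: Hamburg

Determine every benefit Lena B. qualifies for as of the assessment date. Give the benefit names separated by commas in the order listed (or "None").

Fitness Allowance

Service from 18 Sep 2021 to 11 Jan 2023: 480 days.
Spot Bonus Program — status temporary ✓; service 480 days < 2 years (≈730 days) ✗ → not eligible.
Employer Retirement Match — status temporary ✗ (requires full-time or seasonal) → not eligible.
Remote Work Stipend — status temporary ✓; service 480 days ≥ 90 days ✓; age 44 ≥ 25 ✓; dept Operations ✗ → not eligible.
Backup Childcare — status temporary ✗ (requires full-time or seasonal) → not eligible.
Caregiver Leave — status temporary ✓; rating 5 ≥ 4 ✓; grade Band 4 ≥ Band 4 ✓; 20 hrs/wk < 25 ✗ → not eligible.
Fitness Allowance — service 480 days ≥ 90 days ✓; grade Band 4 ≥ Band 4 ✓; rating 5 ≥ 2 ✓ → eligible.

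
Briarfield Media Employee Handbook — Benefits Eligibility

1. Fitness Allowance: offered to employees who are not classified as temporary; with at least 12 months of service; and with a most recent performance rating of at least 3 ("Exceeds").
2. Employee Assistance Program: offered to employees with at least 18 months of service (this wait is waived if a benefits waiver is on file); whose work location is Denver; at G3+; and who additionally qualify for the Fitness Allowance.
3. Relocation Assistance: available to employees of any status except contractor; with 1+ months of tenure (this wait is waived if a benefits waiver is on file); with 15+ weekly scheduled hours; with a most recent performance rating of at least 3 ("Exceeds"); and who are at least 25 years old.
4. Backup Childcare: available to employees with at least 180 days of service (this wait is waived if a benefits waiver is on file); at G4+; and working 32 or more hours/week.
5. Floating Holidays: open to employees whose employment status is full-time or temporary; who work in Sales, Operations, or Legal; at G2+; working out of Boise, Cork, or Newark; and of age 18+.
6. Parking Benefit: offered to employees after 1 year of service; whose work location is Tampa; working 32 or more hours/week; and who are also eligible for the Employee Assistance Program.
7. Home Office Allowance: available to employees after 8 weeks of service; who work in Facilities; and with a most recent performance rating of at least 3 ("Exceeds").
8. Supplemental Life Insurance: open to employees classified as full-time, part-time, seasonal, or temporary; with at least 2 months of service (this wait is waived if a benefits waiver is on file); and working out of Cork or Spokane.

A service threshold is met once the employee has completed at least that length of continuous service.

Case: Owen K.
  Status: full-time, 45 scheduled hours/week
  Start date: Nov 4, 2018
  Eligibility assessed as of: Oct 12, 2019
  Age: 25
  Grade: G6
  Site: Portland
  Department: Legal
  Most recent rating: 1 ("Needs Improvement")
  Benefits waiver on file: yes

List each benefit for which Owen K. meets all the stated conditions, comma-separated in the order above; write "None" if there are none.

Service from Nov 4, 2018 to Oct 12, 2019: 342 days.
Fitness Allowance — status full-time ✓ (not excluded); service 342 days < 12 months (≈360 days) ✗ → not eligible.
Employee Assistance Program — benefits waiver on file ✓; site Portland ✗ (not Denver) → not eligible.
Relocation Assistance — status full-time ✓ (not excluded); benefits waiver on file ✓; 45 hrs/wk ≥ 15 ✓; rating 1 < 3 ✗ → not eligible.
Backup Childcare — benefits waiver on file ✓; grade G6 ≥ G4 ✓; 45 hrs/wk ≥ 32 ✓ → eligible.
Floating Holidays — status full-time ✓; dept Legal ✓; grade G6 ≥ G2 ✓; site Portland ✗ (not Boise, Cork, or Newark) → not eligible.
Parking Benefit — service 342 days < 1 year (≈365 days) ✗ → not eligible.
Home Office Allowance — service 342 days ≥ 8 weeks (≈56 days) ✓; dept Legal ✗ → not eligible.
Supplemental Life Insurance — status full-time ✓; benefits waiver on file ✓; site Portland ✗ (not Cork or Spokane) → not eligible.

Backup Childcare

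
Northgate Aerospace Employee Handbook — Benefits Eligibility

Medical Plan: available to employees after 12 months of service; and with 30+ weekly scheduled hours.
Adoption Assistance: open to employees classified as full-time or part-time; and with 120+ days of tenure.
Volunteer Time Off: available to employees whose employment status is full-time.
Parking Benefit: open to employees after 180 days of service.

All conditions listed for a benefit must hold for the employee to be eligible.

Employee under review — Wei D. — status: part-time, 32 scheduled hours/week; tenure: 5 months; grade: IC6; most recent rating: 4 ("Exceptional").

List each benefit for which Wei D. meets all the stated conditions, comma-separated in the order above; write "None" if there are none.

Medical Plan — service 5 months < 12 months ✗ → not eligible.
Adoption Assistance — status part-time ✓; service 5 months ≥ 120 days ✓ → eligible.
Volunteer Time Off — status part-time ✗ (requires full-time) → not eligible.
Parking Benefit — service 5 months < 180 days ✗ → not eligible.

Adoption Assistance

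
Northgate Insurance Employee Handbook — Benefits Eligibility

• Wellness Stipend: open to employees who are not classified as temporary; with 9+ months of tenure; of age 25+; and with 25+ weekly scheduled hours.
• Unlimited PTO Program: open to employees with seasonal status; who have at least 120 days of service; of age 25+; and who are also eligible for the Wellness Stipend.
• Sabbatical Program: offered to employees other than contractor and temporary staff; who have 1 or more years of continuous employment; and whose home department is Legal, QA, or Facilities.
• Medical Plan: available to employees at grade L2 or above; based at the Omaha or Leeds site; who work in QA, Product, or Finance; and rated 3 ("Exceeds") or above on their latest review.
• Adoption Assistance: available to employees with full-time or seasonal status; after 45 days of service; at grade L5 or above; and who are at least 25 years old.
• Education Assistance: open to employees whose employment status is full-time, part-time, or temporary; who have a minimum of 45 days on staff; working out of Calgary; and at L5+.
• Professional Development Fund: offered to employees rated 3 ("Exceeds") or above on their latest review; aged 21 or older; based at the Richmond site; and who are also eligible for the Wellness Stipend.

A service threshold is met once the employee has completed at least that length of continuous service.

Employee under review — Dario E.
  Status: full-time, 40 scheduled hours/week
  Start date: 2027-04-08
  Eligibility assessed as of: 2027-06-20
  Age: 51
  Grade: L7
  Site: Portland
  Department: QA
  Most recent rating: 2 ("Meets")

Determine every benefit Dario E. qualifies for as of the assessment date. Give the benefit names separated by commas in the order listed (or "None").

Adoption Assistance

Service from 2027-04-08 to 2027-06-20: 73 days.
Wellness Stipend — status full-time ✓ (not excluded); service 73 days < 9 months (≈270 days) ✗ → not eligible.
Unlimited PTO Program — status full-time ✗ (requires seasonal) → not eligible.
Sabbatical Program — status full-time ✓ (not excluded); service 73 days < 1 year (≈365 days) ✗ → not eligible.
Medical Plan — grade L7 ≥ L2 ✓; site Portland ✗ (not Omaha or Leeds) → not eligible.
Adoption Assistance — status full-time ✓; service 73 days ≥ 45 days ✓; grade L7 ≥ L5 ✓; age 51 ≥ 25 ✓ → eligible.
Education Assistance — status full-time ✓; service 73 days ≥ 45 days ✓; site Portland ✗ (not Calgary) → not eligible.
Professional Development Fund — rating 2 < 3 ✗ → not eligible.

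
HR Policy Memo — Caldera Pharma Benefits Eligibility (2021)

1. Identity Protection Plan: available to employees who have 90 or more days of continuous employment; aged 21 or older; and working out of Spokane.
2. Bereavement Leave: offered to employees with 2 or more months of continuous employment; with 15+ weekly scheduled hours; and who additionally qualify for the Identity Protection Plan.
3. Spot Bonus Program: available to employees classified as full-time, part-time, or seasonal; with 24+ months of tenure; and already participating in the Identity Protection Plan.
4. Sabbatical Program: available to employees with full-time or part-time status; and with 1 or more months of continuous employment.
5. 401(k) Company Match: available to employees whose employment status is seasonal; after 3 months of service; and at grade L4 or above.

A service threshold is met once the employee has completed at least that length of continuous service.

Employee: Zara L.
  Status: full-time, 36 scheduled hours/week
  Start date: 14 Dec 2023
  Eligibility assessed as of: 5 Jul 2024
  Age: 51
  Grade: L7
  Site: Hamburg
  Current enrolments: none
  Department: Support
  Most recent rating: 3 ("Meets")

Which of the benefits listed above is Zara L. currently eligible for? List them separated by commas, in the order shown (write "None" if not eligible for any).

Sabbatical Program

Service from 14 Dec 2023 to 5 Jul 2024: 204 days.
Identity Protection Plan — service 204 days ≥ 90 days ✓; age 51 ≥ 21 ✓; site Hamburg ✗ (not Spokane) → not eligible.
Bereavement Leave — service 204 days ≥ 2 months (≈60 days) ✓; 36 hrs/wk ≥ 15 ✓; not eligible for Identity Protection Plan ✗ → not eligible.
Spot Bonus Program — status full-time ✓; service 204 days < 24 months (≈720 days) ✗ → not eligible.
Sabbatical Program — status full-time ✓; service 204 days ≥ 1 month (≈30 days) ✓ → eligible.
401(k) Company Match — status full-time ✗ (requires seasonal) → not eligible.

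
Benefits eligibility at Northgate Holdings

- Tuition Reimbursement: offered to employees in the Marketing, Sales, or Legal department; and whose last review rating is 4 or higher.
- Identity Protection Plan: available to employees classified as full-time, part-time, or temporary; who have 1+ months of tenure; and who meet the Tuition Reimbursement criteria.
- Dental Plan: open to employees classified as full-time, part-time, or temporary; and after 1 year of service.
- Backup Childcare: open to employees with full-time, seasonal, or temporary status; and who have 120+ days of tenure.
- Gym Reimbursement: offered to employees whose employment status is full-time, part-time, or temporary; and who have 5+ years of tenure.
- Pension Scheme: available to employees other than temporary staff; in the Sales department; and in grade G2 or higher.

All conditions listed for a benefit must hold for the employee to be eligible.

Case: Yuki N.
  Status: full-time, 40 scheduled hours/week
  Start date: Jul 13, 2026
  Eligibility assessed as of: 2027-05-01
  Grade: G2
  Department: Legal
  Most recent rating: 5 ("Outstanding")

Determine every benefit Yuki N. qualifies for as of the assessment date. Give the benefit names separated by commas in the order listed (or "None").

Service from Jul 13, 2026 to 2027-05-01: 292 days.
Tuition Reimbursement — dept Legal ✓; rating 5 ≥ 4 ✓ → eligible.
Identity Protection Plan — status full-time ✓; service 292 days ≥ 1 month (≈30 days) ✓; eligible for Tuition Reimbursement ✓ → eligible.
Dental Plan — status full-time ✓; service 292 days < 1 year (≈365 days) ✗ → not eligible.
Backup Childcare — status full-time ✓; service 292 days ≥ 120 days ✓ → eligible.
Gym Reimbursement — status full-time ✓; service 292 days < 5 years (≈1825 days) ✗ → not eligible.
Pension Scheme — status full-time ✓ (not excluded); dept Legal ✗ → not eligible.

Tuition Reimbursement, Identity Protection Plan, Backup Childcare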